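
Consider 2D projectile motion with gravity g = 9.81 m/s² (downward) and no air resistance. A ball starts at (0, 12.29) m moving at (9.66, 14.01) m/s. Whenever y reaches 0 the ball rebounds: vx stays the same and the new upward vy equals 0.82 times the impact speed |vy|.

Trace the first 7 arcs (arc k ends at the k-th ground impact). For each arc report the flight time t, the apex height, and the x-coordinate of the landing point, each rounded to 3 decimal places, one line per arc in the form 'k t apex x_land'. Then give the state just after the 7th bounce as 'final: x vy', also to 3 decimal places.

Arc 1: start y=12.290, vy=14.010 → t=3.560, apex=22.294, x_land=34.390, impact vy=-20.914
  bounce: vy ← 0.82·20.914 = 17.150
Arc 2: start y=0.000, vy=17.150 → t=3.496, apex=14.991, x_land=68.165, impact vy=-17.150
  bounce: vy ← 0.82·17.150 = 14.063
Arc 3: start y=0.000, vy=14.063 → t=2.867, apex=10.080, x_land=95.861, impact vy=-14.063
  bounce: vy ← 0.82·14.063 = 11.532
Arc 4: start y=0.000, vy=11.532 → t=2.351, apex=6.778, x_land=118.571, impact vy=-11.532
  bounce: vy ← 0.82·11.532 = 9.456
Arc 5: start y=0.000, vy=9.456 → t=1.928, apex=4.557, x_land=137.194, impact vy=-9.456
  bounce: vy ← 0.82·9.456 = 7.754
Arc 6: start y=0.000, vy=7.754 → t=1.581, apex=3.064, x_land=152.464, impact vy=-7.754
  bounce: vy ← 0.82·7.754 = 6.358
Arc 7: start y=0.000, vy=6.358 → t=1.296, apex=2.060, x_land=164.986, impact vy=-6.358
  bounce: vy ← 0.82·6.358 = 5.214

1 3.560 22.294 34.390
2 3.496 14.991 68.165
3 2.867 10.080 95.861
4 2.351 6.778 118.571
5 1.928 4.557 137.194
6 1.581 3.064 152.464
7 1.296 2.060 164.986
final: 164.986 5.214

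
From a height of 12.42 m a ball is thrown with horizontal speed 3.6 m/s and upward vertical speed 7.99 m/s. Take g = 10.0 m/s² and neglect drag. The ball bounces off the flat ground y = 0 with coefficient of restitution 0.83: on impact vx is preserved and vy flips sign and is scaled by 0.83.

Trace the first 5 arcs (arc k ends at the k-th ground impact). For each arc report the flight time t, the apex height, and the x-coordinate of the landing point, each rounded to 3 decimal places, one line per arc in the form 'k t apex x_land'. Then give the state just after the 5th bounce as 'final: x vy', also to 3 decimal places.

Arc 1: start y=12.420, vy=7.990 → t=2.566, apex=15.612, x_land=9.238, impact vy=-17.670
  bounce: vy ← 0.83·17.670 = 14.666
Arc 2: start y=0.000, vy=14.666 → t=2.933, apex=10.755, x_land=19.797, impact vy=-14.666
  bounce: vy ← 0.83·14.666 = 12.173
Arc 3: start y=0.000, vy=12.173 → t=2.435, apex=7.409, x_land=28.562, impact vy=-12.173
  bounce: vy ← 0.83·12.173 = 10.104
Arc 4: start y=0.000, vy=10.104 → t=2.021, apex=5.104, x_land=35.837, impact vy=-10.104
  bounce: vy ← 0.83·10.104 = 8.386
Arc 5: start y=0.000, vy=8.386 → t=1.677, apex=3.516, x_land=41.875, impact vy=-8.386
  bounce: vy ← 0.83·8.386 = 6.960

1 2.566 15.612 9.238
2 2.933 10.755 19.797
3 2.435 7.409 28.562
4 2.021 5.104 35.837
5 1.677 3.516 41.875
final: 41.875 6.960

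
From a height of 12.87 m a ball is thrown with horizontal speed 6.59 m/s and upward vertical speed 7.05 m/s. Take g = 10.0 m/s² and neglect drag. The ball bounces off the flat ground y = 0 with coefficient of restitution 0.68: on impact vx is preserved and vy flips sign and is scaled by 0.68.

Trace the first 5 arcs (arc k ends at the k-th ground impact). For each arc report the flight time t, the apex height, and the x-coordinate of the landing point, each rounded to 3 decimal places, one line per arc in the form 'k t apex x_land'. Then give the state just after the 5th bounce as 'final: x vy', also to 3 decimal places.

Arc 1: start y=12.870, vy=7.050 → t=2.457, apex=15.355, x_land=16.194, impact vy=-17.524
  bounce: vy ← 0.68·17.524 = 11.917
Arc 2: start y=0.000, vy=11.917 → t=2.383, apex=7.100, x_land=31.901, impact vy=-11.917
  bounce: vy ← 0.68·11.917 = 8.103
Arc 3: start y=0.000, vy=8.103 → t=1.621, apex=3.283, x_land=42.581, impact vy=-8.103
  bounce: vy ← 0.68·8.103 = 5.510
Arc 4: start y=0.000, vy=5.510 → t=1.102, apex=1.518, x_land=49.843, impact vy=-5.510
  bounce: vy ← 0.68·5.510 = 3.747
Arc 5: start y=0.000, vy=3.747 → t=0.749, apex=0.702, x_land=54.782, impact vy=-3.747
  bounce: vy ← 0.68·3.747 = 2.548

1 2.457 15.355 16.194
2 2.383 7.100 31.901
3 1.621 3.283 42.581
4 1.102 1.518 49.843
5 0.749 0.702 54.782
final: 54.782 2.548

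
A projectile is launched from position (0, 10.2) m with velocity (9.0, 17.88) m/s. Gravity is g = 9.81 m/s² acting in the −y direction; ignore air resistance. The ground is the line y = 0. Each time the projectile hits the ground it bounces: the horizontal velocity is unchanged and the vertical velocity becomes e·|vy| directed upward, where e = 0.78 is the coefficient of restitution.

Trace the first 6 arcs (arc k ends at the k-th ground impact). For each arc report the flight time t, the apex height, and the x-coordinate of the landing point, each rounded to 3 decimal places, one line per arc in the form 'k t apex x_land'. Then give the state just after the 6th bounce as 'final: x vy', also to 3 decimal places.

1 4.147 26.494 37.321
2 3.626 16.119 69.951
3 2.828 9.807 95.403
4 2.206 5.967 115.255
5 1.721 3.630 130.740
6 1.342 2.209 142.818
final: 142.818 5.134

Arc 1: start y=10.200, vy=17.880 → t=4.147, apex=26.494, x_land=37.321, impact vy=-22.800
  bounce: vy ← 0.78·22.800 = 17.784
Arc 2: start y=0.000, vy=17.784 → t=3.626, apex=16.119, x_land=69.951, impact vy=-17.784
  bounce: vy ← 0.78·17.784 = 13.871
Arc 3: start y=0.000, vy=13.871 → t=2.828, apex=9.807, x_land=95.403, impact vy=-13.871
  bounce: vy ← 0.78·13.871 = 10.820
Arc 4: start y=0.000, vy=10.820 → t=2.206, apex=5.967, x_land=115.255, impact vy=-10.820
  bounce: vy ← 0.78·10.820 = 8.439
Arc 5: start y=0.000, vy=8.439 → t=1.721, apex=3.630, x_land=130.740, impact vy=-8.439
  bounce: vy ← 0.78·8.439 = 6.583
Arc 6: start y=0.000, vy=6.583 → t=1.342, apex=2.209, x_land=142.818, impact vy=-6.583
  bounce: vy ← 0.78·6.583 = 5.134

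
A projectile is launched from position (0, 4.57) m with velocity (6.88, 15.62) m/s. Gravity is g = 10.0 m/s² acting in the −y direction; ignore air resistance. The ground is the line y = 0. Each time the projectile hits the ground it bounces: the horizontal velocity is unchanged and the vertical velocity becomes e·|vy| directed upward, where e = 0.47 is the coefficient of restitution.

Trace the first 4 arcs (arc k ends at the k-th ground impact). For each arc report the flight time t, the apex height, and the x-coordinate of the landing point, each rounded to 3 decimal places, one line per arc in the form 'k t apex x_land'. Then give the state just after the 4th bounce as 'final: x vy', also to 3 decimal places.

Arc 1: start y=4.570, vy=15.620 → t=3.393, apex=16.769, x_land=23.346, impact vy=-18.314
  bounce: vy ← 0.47·18.314 = 8.607
Arc 2: start y=0.000, vy=8.607 → t=1.721, apex=3.704, x_land=35.190, impact vy=-8.607
  bounce: vy ← 0.47·8.607 = 4.045
Arc 3: start y=0.000, vy=4.045 → t=0.809, apex=0.818, x_land=40.757, impact vy=-4.045
  bounce: vy ← 0.47·4.045 = 1.901
Arc 4: start y=0.000, vy=1.901 → t=0.380, apex=0.181, x_land=43.373, impact vy=-1.901
  bounce: vy ← 0.47·1.901 = 0.894

1 3.393 16.769 23.346
2 1.721 3.704 35.190
3 0.809 0.818 40.757
4 0.380 0.181 43.373
final: 43.373 0.894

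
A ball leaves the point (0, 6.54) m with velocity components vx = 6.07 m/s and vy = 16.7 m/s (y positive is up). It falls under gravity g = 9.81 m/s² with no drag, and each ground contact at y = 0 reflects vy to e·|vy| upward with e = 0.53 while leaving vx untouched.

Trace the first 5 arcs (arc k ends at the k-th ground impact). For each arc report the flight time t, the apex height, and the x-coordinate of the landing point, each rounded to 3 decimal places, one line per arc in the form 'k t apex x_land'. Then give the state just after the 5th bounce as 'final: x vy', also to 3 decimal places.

Arc 1: start y=6.540, vy=16.700 → t=3.759, apex=20.755, x_land=22.819, impact vy=-20.179
  bounce: vy ← 0.53·20.179 = 10.695
Arc 2: start y=0.000, vy=10.695 → t=2.180, apex=5.830, x_land=36.055, impact vy=-10.695
  bounce: vy ← 0.53·10.695 = 5.668
Arc 3: start y=0.000, vy=5.668 → t=1.156, apex=1.638, x_land=43.069, impact vy=-5.668
  bounce: vy ← 0.53·5.668 = 3.004
Arc 4: start y=0.000, vy=3.004 → t=0.612, apex=0.460, x_land=46.787, impact vy=-3.004
  bounce: vy ← 0.53·3.004 = 1.592
Arc 5: start y=0.000, vy=1.592 → t=0.325, apex=0.129, x_land=48.757, impact vy=-1.592
  bounce: vy ← 0.53·1.592 = 0.844

1 3.759 20.755 22.819
2 2.180 5.830 36.055
3 1.156 1.638 43.069
4 0.612 0.460 46.787
5 0.325 0.129 48.757
final: 48.757 0.844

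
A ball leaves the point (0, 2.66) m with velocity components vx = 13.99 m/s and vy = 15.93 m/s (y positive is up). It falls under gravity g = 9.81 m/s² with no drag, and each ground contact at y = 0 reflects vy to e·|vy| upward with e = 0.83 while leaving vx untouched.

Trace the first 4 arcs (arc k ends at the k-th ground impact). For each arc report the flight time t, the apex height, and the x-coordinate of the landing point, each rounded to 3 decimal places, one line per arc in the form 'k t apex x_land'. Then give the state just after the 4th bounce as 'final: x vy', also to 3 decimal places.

1 3.407 15.594 47.662
2 2.960 10.743 89.070
3 2.457 7.401 123.439
4 2.039 5.098 151.965
final: 151.965 8.301

Arc 1: start y=2.660, vy=15.930 → t=3.407, apex=15.594, x_land=47.662, impact vy=-17.492
  bounce: vy ← 0.83·17.492 = 14.518
Arc 2: start y=0.000, vy=14.518 → t=2.960, apex=10.743, x_land=89.070, impact vy=-14.518
  bounce: vy ← 0.83·14.518 = 12.050
Arc 3: start y=0.000, vy=12.050 → t=2.457, apex=7.401, x_land=123.439, impact vy=-12.050
  bounce: vy ← 0.83·12.050 = 10.001
Arc 4: start y=0.000, vy=10.001 → t=2.039, apex=5.098, x_land=151.965, impact vy=-10.001
  bounce: vy ← 0.83·10.001 = 8.301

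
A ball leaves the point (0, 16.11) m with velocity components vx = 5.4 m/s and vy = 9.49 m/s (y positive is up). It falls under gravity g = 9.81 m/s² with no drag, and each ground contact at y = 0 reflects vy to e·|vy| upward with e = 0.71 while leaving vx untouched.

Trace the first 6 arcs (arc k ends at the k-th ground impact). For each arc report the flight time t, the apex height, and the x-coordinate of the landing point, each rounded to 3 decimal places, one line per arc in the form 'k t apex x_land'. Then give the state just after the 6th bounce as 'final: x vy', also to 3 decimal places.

1 3.022 20.700 16.317
2 2.917 10.435 32.070
3 2.071 5.260 43.254
4 1.471 2.652 51.195
5 1.044 1.337 56.833
6 0.741 0.674 60.836
final: 60.836 2.582

Arc 1: start y=16.110, vy=9.490 → t=3.022, apex=20.700, x_land=16.317, impact vy=-20.153
  bounce: vy ← 0.71·20.153 = 14.309
Arc 2: start y=0.000, vy=14.309 → t=2.917, apex=10.435, x_land=32.070, impact vy=-14.309
  bounce: vy ← 0.71·14.309 = 10.159
Arc 3: start y=0.000, vy=10.159 → t=2.071, apex=5.260, x_land=43.254, impact vy=-10.159
  bounce: vy ← 0.71·10.159 = 7.213
Arc 4: start y=0.000, vy=7.213 → t=1.471, apex=2.652, x_land=51.195, impact vy=-7.213
  bounce: vy ← 0.71·7.213 = 5.121
Arc 5: start y=0.000, vy=5.121 → t=1.044, apex=1.337, x_land=56.833, impact vy=-5.121
  bounce: vy ← 0.71·5.121 = 3.636
Arc 6: start y=0.000, vy=3.636 → t=0.741, apex=0.674, x_land=60.836, impact vy=-3.636
  bounce: vy ← 0.71·3.636 = 2.582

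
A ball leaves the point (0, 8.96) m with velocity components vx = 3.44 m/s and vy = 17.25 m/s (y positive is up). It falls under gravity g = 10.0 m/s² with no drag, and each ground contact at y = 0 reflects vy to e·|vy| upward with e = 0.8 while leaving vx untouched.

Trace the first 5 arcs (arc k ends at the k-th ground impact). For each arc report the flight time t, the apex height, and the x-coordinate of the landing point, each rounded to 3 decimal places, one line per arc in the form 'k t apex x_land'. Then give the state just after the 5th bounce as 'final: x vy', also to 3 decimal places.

1 3.908 23.838 13.445
2 3.494 15.256 25.463
3 2.795 9.764 35.077
4 2.236 6.249 42.769
5 1.789 3.999 48.922
final: 48.922 7.155

Arc 1: start y=8.960, vy=17.250 → t=3.908, apex=23.838, x_land=13.445, impact vy=-21.835
  bounce: vy ← 0.8·21.835 = 17.468
Arc 2: start y=0.000, vy=17.468 → t=3.494, apex=15.256, x_land=25.463, impact vy=-17.468
  bounce: vy ← 0.8·17.468 = 13.974
Arc 3: start y=0.000, vy=13.974 → t=2.795, apex=9.764, x_land=35.077, impact vy=-13.974
  bounce: vy ← 0.8·13.974 = 11.179
Arc 4: start y=0.000, vy=11.179 → t=2.236, apex=6.249, x_land=42.769, impact vy=-11.179
  bounce: vy ← 0.8·11.179 = 8.944
Arc 5: start y=0.000, vy=8.944 → t=1.789, apex=3.999, x_land=48.922, impact vy=-8.944
  bounce: vy ← 0.8·8.944 = 7.155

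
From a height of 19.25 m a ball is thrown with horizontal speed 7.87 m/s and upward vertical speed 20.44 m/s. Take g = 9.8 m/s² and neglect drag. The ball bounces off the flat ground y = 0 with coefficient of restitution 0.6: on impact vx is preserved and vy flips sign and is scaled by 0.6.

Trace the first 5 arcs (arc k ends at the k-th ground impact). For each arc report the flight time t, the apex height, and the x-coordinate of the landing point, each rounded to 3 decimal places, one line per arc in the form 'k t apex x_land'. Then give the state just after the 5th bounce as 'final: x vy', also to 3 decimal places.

Arc 1: start y=19.250, vy=20.440 → t=4.963, apex=40.566, x_land=39.059, impact vy=-28.197
  bounce: vy ← 0.6·28.197 = 16.918
Arc 2: start y=0.000, vy=16.918 → t=3.453, apex=14.604, x_land=66.232, impact vy=-16.918
  bounce: vy ← 0.6·16.918 = 10.151
Arc 3: start y=0.000, vy=10.151 → t=2.072, apex=5.257, x_land=82.536, impact vy=-10.151
  bounce: vy ← 0.6·10.151 = 6.091
Arc 4: start y=0.000, vy=6.091 → t=1.243, apex=1.893, x_land=92.318, impact vy=-6.091
  bounce: vy ← 0.6·6.091 = 3.654
Arc 5: start y=0.000, vy=3.654 → t=0.746, apex=0.681, x_land=98.187, impact vy=-3.654
  bounce: vy ← 0.6·3.654 = 2.193

1 4.963 40.566 39.059
2 3.453 14.604 66.232
3 2.072 5.257 82.536
4 1.243 1.893 92.318
5 0.746 0.681 98.187
final: 98.187 2.193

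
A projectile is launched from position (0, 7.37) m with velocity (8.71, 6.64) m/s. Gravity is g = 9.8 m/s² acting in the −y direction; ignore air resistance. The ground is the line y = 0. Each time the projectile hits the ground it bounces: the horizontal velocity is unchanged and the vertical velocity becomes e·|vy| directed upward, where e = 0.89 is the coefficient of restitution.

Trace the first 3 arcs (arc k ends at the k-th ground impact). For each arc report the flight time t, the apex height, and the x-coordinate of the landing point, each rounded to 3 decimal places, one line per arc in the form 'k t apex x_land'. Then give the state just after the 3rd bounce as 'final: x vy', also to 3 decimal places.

Arc 1: start y=7.370, vy=6.640 → t=2.079, apex=9.619, x_land=18.105, impact vy=-13.731
  bounce: vy ← 0.89·13.731 = 12.221
Arc 2: start y=0.000, vy=12.221 → t=2.494, apex=7.620, x_land=39.828, impact vy=-12.221
  bounce: vy ← 0.89·12.221 = 10.876
Arc 3: start y=0.000, vy=10.876 → t=2.220, apex=6.035, x_land=59.161, impact vy=-10.876
  bounce: vy ← 0.89·10.876 = 9.680

1 2.079 9.619 18.105
2 2.494 7.620 39.828
3 2.220 6.035 59.161
final: 59.161 9.680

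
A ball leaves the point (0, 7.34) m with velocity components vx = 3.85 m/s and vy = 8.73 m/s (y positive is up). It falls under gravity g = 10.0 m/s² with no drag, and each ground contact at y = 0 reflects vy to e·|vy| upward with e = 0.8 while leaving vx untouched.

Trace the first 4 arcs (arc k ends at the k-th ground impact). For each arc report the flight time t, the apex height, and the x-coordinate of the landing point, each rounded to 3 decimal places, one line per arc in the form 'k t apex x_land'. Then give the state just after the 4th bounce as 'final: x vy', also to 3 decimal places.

1 2.366 11.151 9.110
2 2.389 7.136 18.310
3 1.912 4.567 25.669
4 1.529 2.923 31.556
final: 31.556 6.117

Arc 1: start y=7.340, vy=8.730 → t=2.366, apex=11.151, x_land=9.110, impact vy=-14.934
  bounce: vy ← 0.8·14.934 = 11.947
Arc 2: start y=0.000, vy=11.947 → t=2.389, apex=7.136, x_land=18.310, impact vy=-11.947
  bounce: vy ← 0.8·11.947 = 9.558
Arc 3: start y=0.000, vy=9.558 → t=1.912, apex=4.567, x_land=25.669, impact vy=-9.558
  bounce: vy ← 0.8·9.558 = 7.646
Arc 4: start y=0.000, vy=7.646 → t=1.529, apex=2.923, x_land=31.556, impact vy=-7.646
  bounce: vy ← 0.8·7.646 = 6.117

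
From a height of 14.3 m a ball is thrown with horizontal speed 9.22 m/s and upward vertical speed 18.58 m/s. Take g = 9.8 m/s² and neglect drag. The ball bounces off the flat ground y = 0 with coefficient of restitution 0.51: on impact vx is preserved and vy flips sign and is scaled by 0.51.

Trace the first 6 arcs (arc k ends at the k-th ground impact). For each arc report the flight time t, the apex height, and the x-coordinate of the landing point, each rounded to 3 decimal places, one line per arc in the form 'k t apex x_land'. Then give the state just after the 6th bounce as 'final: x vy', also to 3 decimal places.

Arc 1: start y=14.300, vy=18.580 → t=4.448, apex=31.913, x_land=41.010, impact vy=-25.010
  bounce: vy ← 0.51·25.010 = 12.755
Arc 2: start y=0.000, vy=12.755 → t=2.603, apex=8.301, x_land=65.010, impact vy=-12.755
  bounce: vy ← 0.51·12.755 = 6.505
Arc 3: start y=0.000, vy=6.505 → t=1.328, apex=2.159, x_land=77.251, impact vy=-6.505
  bounce: vy ← 0.51·6.505 = 3.318
Arc 4: start y=0.000, vy=3.318 → t=0.677, apex=0.562, x_land=83.493, impact vy=-3.318
  bounce: vy ← 0.51·3.318 = 1.692
Arc 5: start y=0.000, vy=1.692 → t=0.345, apex=0.146, x_land=86.677, impact vy=-1.692
  bounce: vy ← 0.51·1.692 = 0.863
Arc 6: start y=0.000, vy=0.863 → t=0.176, apex=0.038, x_land=88.300, impact vy=-0.863
  bounce: vy ← 0.51·0.863 = 0.440

1 4.448 31.913 41.010
2 2.603 8.301 65.010
3 1.328 2.159 77.251
4 0.677 0.562 83.493
5 0.345 0.146 86.677
6 0.176 0.038 88.300
final: 88.300 0.440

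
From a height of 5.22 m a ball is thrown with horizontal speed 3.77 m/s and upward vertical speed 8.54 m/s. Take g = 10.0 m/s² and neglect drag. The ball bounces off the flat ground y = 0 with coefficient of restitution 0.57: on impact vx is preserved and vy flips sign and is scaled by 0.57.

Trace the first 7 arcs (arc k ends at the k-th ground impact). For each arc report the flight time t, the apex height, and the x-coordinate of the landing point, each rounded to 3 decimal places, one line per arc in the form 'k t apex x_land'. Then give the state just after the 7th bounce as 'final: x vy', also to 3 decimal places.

1 2.186 8.867 8.240
2 1.518 2.881 13.963
3 0.865 0.936 17.225
4 0.493 0.304 19.085
5 0.281 0.099 20.145
6 0.160 0.032 20.749
7 0.091 0.010 21.093
final: 21.093 0.260

Arc 1: start y=5.220, vy=8.540 → t=2.186, apex=8.867, x_land=8.240, impact vy=-13.317
  bounce: vy ← 0.57·13.317 = 7.590
Arc 2: start y=0.000, vy=7.590 → t=1.518, apex=2.881, x_land=13.963, impact vy=-7.590
  bounce: vy ← 0.57·7.590 = 4.327
Arc 3: start y=0.000, vy=4.327 → t=0.865, apex=0.936, x_land=17.225, impact vy=-4.327
  bounce: vy ← 0.57·4.327 = 2.466
Arc 4: start y=0.000, vy=2.466 → t=0.493, apex=0.304, x_land=19.085, impact vy=-2.466
  bounce: vy ← 0.57·2.466 = 1.406
Arc 5: start y=0.000, vy=1.406 → t=0.281, apex=0.099, x_land=20.145, impact vy=-1.406
  bounce: vy ← 0.57·1.406 = 0.801
Arc 6: start y=0.000, vy=0.801 → t=0.160, apex=0.032, x_land=20.749, impact vy=-0.801
  bounce: vy ← 0.57·0.801 = 0.457
Arc 7: start y=0.000, vy=0.457 → t=0.091, apex=0.010, x_land=21.093, impact vy=-0.457
  bounce: vy ← 0.57·0.457 = 0.260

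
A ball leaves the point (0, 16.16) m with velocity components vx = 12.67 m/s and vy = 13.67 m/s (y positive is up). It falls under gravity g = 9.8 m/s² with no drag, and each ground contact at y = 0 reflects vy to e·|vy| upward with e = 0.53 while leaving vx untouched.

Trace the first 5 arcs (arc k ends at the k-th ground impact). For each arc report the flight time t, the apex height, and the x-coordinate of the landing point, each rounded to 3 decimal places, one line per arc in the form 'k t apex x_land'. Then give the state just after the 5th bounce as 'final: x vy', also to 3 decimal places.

1 3.685 25.694 46.687
2 2.427 7.217 77.441
3 1.286 2.027 93.740
4 0.682 0.569 102.379
5 0.361 0.160 106.957
final: 106.957 0.938

Arc 1: start y=16.160, vy=13.670 → t=3.685, apex=25.694, x_land=46.687, impact vy=-22.441
  bounce: vy ← 0.53·22.441 = 11.894
Arc 2: start y=0.000, vy=11.894 → t=2.427, apex=7.217, x_land=77.441, impact vy=-11.894
  bounce: vy ← 0.53·11.894 = 6.304
Arc 3: start y=0.000, vy=6.304 → t=1.286, apex=2.027, x_land=93.740, impact vy=-6.304
  bounce: vy ← 0.53·6.304 = 3.341
Arc 4: start y=0.000, vy=3.341 → t=0.682, apex=0.569, x_land=102.379, impact vy=-3.341
  bounce: vy ← 0.53·3.341 = 1.771
Arc 5: start y=0.000, vy=1.771 → t=0.361, apex=0.160, x_land=106.957, impact vy=-1.771
  bounce: vy ← 0.53·1.771 = 0.938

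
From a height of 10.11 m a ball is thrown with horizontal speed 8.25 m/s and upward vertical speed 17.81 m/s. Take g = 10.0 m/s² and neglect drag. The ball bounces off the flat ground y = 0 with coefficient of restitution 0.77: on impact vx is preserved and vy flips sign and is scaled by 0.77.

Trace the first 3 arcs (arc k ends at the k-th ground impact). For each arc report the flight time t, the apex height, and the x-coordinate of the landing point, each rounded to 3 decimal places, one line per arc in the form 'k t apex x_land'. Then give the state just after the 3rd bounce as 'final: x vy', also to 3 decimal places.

1 4.060 25.970 33.495
2 3.510 15.397 62.450
3 2.702 9.129 84.746
final: 84.746 10.405

Arc 1: start y=10.110, vy=17.810 → t=4.060, apex=25.970, x_land=33.495, impact vy=-22.790
  bounce: vy ← 0.77·22.790 = 17.549
Arc 2: start y=0.000, vy=17.549 → t=3.510, apex=15.397, x_land=62.450, impact vy=-17.549
  bounce: vy ← 0.77·17.549 = 13.512
Arc 3: start y=0.000, vy=13.512 → t=2.702, apex=9.129, x_land=84.746, impact vy=-13.512
  bounce: vy ← 0.77·13.512 = 10.405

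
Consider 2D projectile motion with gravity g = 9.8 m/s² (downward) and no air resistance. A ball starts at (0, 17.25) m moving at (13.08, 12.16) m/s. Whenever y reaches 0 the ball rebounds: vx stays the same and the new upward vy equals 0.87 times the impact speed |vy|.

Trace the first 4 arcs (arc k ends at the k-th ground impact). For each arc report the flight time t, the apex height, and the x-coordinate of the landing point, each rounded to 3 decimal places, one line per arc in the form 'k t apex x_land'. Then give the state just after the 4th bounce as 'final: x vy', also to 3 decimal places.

Arc 1: start y=17.250, vy=12.160 → t=3.490, apex=24.794, x_land=45.653, impact vy=-22.045
  bounce: vy ← 0.87·22.045 = 19.179
Arc 2: start y=0.000, vy=19.179 → t=3.914, apex=18.767, x_land=96.848, impact vy=-19.179
  bounce: vy ← 0.87·19.179 = 16.686
Arc 3: start y=0.000, vy=16.686 → t=3.405, apex=14.205, x_land=141.389, impact vy=-16.686
  bounce: vy ← 0.87·16.686 = 14.516
Arc 4: start y=0.000, vy=14.516 → t=2.963, apex=10.751, x_land=180.139, impact vy=-14.516
  bounce: vy ← 0.87·14.516 = 12.629

1 3.490 24.794 45.653
2 3.914 18.767 96.848
3 3.405 14.205 141.389
4 2.963 10.751 180.139
final: 180.139 12.629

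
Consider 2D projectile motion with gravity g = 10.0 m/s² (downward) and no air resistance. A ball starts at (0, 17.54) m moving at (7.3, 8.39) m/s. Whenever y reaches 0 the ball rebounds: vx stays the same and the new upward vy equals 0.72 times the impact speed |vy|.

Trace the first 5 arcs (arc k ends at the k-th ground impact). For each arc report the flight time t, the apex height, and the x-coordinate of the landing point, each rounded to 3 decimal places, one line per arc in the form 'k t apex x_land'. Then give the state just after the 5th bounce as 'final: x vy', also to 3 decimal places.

Arc 1: start y=17.540, vy=8.390 → t=2.891, apex=21.060, x_land=21.106, impact vy=-20.523
  bounce: vy ← 0.72·20.523 = 14.777
Arc 2: start y=0.000, vy=14.777 → t=2.955, apex=10.917, x_land=42.680, impact vy=-14.777
  bounce: vy ← 0.72·14.777 = 10.639
Arc 3: start y=0.000, vy=10.639 → t=2.128, apex=5.660, x_land=58.213, impact vy=-10.639
  bounce: vy ← 0.72·10.639 = 7.660
Arc 4: start y=0.000, vy=7.660 → t=1.532, apex=2.934, x_land=69.397, impact vy=-7.660
  bounce: vy ← 0.72·7.660 = 5.515
Arc 5: start y=0.000, vy=5.515 → t=1.103, apex=1.521, x_land=77.449, impact vy=-5.515
  bounce: vy ← 0.72·5.515 = 3.971

1 2.891 21.060 21.106
2 2.955 10.917 42.680
3 2.128 5.660 58.213
4 1.532 2.934 69.397
5 1.103 1.521 77.449
final: 77.449 3.971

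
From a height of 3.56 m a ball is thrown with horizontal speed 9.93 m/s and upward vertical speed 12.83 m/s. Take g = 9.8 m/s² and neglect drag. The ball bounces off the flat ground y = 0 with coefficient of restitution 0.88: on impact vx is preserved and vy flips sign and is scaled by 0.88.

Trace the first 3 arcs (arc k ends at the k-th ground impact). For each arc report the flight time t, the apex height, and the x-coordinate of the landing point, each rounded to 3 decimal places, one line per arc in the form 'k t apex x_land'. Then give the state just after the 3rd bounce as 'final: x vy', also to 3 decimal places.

1 2.871 11.958 28.513
2 2.749 9.261 55.815
3 2.420 7.171 79.841
final: 79.841 10.433

Arc 1: start y=3.560, vy=12.830 → t=2.871, apex=11.958, x_land=28.513, impact vy=-15.310
  bounce: vy ← 0.88·15.310 = 13.472
Arc 2: start y=0.000, vy=13.472 → t=2.749, apex=9.261, x_land=55.815, impact vy=-13.472
  bounce: vy ← 0.88·13.472 = 11.856
Arc 3: start y=0.000, vy=11.856 → t=2.420, apex=7.171, x_land=79.841, impact vy=-11.856
  bounce: vy ← 0.88·11.856 = 10.433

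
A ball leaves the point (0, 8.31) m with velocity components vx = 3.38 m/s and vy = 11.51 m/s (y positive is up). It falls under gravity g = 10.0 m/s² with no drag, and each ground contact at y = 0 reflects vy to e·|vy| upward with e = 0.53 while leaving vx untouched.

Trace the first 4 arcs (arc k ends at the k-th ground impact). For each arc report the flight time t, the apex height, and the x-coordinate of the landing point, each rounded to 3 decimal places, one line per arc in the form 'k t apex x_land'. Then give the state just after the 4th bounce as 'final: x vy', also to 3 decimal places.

1 2.879 14.934 9.732
2 1.832 4.195 15.924
3 0.971 1.178 19.205
4 0.515 0.331 20.945
final: 20.945 1.364

Arc 1: start y=8.310, vy=11.510 → t=2.879, apex=14.934, x_land=9.732, impact vy=-17.282
  bounce: vy ← 0.53·17.282 = 9.160
Arc 2: start y=0.000, vy=9.160 → t=1.832, apex=4.195, x_land=15.924, impact vy=-9.160
  bounce: vy ← 0.53·9.160 = 4.855
Arc 3: start y=0.000, vy=4.855 → t=0.971, apex=1.178, x_land=19.205, impact vy=-4.855
  bounce: vy ← 0.53·4.855 = 2.573
Arc 4: start y=0.000, vy=2.573 → t=0.515, apex=0.331, x_land=20.945, impact vy=-2.573
  bounce: vy ← 0.53·2.573 = 1.364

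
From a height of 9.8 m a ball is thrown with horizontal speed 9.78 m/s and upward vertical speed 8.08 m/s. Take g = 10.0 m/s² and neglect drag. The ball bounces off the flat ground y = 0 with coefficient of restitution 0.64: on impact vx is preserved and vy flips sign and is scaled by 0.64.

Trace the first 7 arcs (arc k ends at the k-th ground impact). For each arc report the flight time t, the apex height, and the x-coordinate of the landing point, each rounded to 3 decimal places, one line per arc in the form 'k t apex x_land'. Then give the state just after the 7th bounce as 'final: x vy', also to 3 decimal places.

Arc 1: start y=9.800, vy=8.080 → t=2.424, apex=13.064, x_land=23.711, impact vy=-16.164
  bounce: vy ← 0.64·16.164 = 10.345
Arc 2: start y=0.000, vy=10.345 → t=2.069, apex=5.351, x_land=43.946, impact vy=-10.345
  bounce: vy ← 0.64·10.345 = 6.621
Arc 3: start y=0.000, vy=6.621 → t=1.324, apex=2.192, x_land=56.897, impact vy=-6.621
  bounce: vy ← 0.64·6.621 = 4.237
Arc 4: start y=0.000, vy=4.237 → t=0.847, apex=0.898, x_land=65.185, impact vy=-4.237
  bounce: vy ← 0.64·4.237 = 2.712
Arc 5: start y=0.000, vy=2.712 → t=0.542, apex=0.368, x_land=70.490, impact vy=-2.712
  bounce: vy ← 0.64·2.712 = 1.736
Arc 6: start y=0.000, vy=1.736 → t=0.347, apex=0.151, x_land=73.884, impact vy=-1.736
  bounce: vy ← 0.64·1.736 = 1.111
Arc 7: start y=0.000, vy=1.111 → t=0.222, apex=0.062, x_land=76.057, impact vy=-1.111
  bounce: vy ← 0.64·1.111 = 0.711

1 2.424 13.064 23.711
2 2.069 5.351 43.946
3 1.324 2.192 56.897
4 0.847 0.898 65.185
5 0.542 0.368 70.490
6 0.347 0.151 73.884
7 0.222 0.062 76.057
final: 76.057 0.711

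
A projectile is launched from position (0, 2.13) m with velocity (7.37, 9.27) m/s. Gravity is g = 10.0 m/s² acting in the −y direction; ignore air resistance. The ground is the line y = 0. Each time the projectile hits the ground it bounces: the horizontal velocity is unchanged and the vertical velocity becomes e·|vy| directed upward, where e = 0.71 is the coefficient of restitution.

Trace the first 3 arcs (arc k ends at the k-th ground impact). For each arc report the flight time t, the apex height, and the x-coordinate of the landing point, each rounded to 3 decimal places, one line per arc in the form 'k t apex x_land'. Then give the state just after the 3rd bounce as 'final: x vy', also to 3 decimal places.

Arc 1: start y=2.130, vy=9.270 → t=2.061, apex=6.427, x_land=15.188, impact vy=-11.337
  bounce: vy ← 0.71·11.337 = 8.049
Arc 2: start y=0.000, vy=8.049 → t=1.610, apex=3.240, x_land=27.052, impact vy=-8.049
  bounce: vy ← 0.71·8.049 = 5.715
Arc 3: start y=0.000, vy=5.715 → t=1.143, apex=1.633, x_land=35.476, impact vy=-5.715
  bounce: vy ← 0.71·5.715 = 4.058

1 2.061 6.427 15.188
2 1.610 3.240 27.052
3 1.143 1.633 35.476
final: 35.476 4.058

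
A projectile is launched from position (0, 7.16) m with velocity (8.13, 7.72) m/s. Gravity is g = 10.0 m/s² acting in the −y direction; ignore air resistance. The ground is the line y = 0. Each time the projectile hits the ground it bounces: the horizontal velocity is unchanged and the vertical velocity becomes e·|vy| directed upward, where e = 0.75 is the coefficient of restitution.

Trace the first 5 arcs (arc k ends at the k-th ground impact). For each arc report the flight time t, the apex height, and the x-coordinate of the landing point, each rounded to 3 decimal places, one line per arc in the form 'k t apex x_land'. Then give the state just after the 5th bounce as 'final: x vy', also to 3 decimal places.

Arc 1: start y=7.160, vy=7.720 → t=2.196, apex=10.140, x_land=17.854, impact vy=-14.241
  bounce: vy ← 0.75·14.241 = 10.681
Arc 2: start y=0.000, vy=10.681 → t=2.136, apex=5.704, x_land=35.221, impact vy=-10.681
  bounce: vy ← 0.75·10.681 = 8.010
Arc 3: start y=0.000, vy=8.010 → t=1.602, apex=3.208, x_land=48.246, impact vy=-8.010
  bounce: vy ← 0.75·8.010 = 6.008
Arc 4: start y=0.000, vy=6.008 → t=1.202, apex=1.805, x_land=58.014, impact vy=-6.008
  bounce: vy ← 0.75·6.008 = 4.506
Arc 5: start y=0.000, vy=4.506 → t=0.901, apex=1.015, x_land=65.341, impact vy=-4.506
  bounce: vy ← 0.75·4.506 = 3.379

1 2.196 10.140 17.854
2 2.136 5.704 35.221
3 1.602 3.208 48.246
4 1.202 1.805 58.014
5 0.901 1.015 65.341
final: 65.341 3.379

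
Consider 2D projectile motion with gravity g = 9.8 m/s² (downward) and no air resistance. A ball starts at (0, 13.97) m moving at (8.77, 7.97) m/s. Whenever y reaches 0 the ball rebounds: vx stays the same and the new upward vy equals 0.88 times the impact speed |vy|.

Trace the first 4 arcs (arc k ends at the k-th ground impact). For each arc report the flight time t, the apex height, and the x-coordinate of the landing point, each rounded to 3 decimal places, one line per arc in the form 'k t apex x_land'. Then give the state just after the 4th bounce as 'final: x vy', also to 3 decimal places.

1 2.687 17.211 23.569
2 3.298 13.328 52.496
3 2.903 10.321 77.953
4 2.554 7.993 100.355
final: 100.355 11.014

Arc 1: start y=13.970, vy=7.970 → t=2.687, apex=17.211, x_land=23.569, impact vy=-18.367
  bounce: vy ← 0.88·18.367 = 16.163
Arc 2: start y=0.000, vy=16.163 → t=3.298, apex=13.328, x_land=52.496, impact vy=-16.163
  bounce: vy ← 0.88·16.163 = 14.223
Arc 3: start y=0.000, vy=14.223 → t=2.903, apex=10.321, x_land=77.953, impact vy=-14.223
  bounce: vy ← 0.88·14.223 = 12.516
Arc 4: start y=0.000, vy=12.516 → t=2.554, apex=7.993, x_land=100.355, impact vy=-12.516
  bounce: vy ← 0.88·12.516 = 11.014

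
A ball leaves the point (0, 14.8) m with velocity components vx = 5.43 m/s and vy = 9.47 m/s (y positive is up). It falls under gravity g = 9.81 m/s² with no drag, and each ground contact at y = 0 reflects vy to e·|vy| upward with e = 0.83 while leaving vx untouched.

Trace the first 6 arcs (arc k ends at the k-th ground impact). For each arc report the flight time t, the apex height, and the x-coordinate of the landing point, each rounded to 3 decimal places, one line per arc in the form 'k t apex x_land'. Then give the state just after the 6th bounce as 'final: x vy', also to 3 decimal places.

1 2.953 19.371 16.033
2 3.299 13.345 33.945
3 2.738 9.193 48.813
4 2.273 6.333 61.153
5 1.886 4.363 71.395
6 1.566 3.006 79.897
final: 79.897 6.374

Arc 1: start y=14.800, vy=9.470 → t=2.953, apex=19.371, x_land=16.033, impact vy=-19.495
  bounce: vy ← 0.83·19.495 = 16.181
Arc 2: start y=0.000, vy=16.181 → t=3.299, apex=13.345, x_land=33.945, impact vy=-16.181
  bounce: vy ← 0.83·16.181 = 13.430
Arc 3: start y=0.000, vy=13.430 → t=2.738, apex=9.193, x_land=48.813, impact vy=-13.430
  bounce: vy ← 0.83·13.430 = 11.147
Arc 4: start y=0.000, vy=11.147 → t=2.273, apex=6.333, x_land=61.153, impact vy=-11.147
  bounce: vy ← 0.83·11.147 = 9.252
Arc 5: start y=0.000, vy=9.252 → t=1.886, apex=4.363, x_land=71.395, impact vy=-9.252
  bounce: vy ← 0.83·9.252 = 7.679
Arc 6: start y=0.000, vy=7.679 → t=1.566, apex=3.006, x_land=79.897, impact vy=-7.679
  bounce: vy ← 0.83·7.679 = 6.374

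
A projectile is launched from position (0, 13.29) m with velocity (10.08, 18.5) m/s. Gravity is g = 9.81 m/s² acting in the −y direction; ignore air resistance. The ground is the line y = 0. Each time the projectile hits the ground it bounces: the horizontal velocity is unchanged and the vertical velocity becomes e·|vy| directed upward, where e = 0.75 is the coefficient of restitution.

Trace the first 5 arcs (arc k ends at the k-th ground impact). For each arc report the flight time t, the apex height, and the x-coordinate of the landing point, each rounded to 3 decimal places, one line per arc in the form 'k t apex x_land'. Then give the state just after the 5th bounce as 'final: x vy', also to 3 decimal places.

1 4.389 30.734 44.241
2 3.755 17.288 82.089
3 2.816 9.724 110.475
4 2.112 5.470 131.764
5 1.584 3.077 147.731
final: 147.731 5.827

Arc 1: start y=13.290, vy=18.500 → t=4.389, apex=30.734, x_land=44.241, impact vy=-24.556
  bounce: vy ← 0.75·24.556 = 18.417
Arc 2: start y=0.000, vy=18.417 → t=3.755, apex=17.288, x_land=82.089, impact vy=-18.417
  bounce: vy ← 0.75·18.417 = 13.813
Arc 3: start y=0.000, vy=13.813 → t=2.816, apex=9.724, x_land=110.475, impact vy=-13.813
  bounce: vy ← 0.75·13.813 = 10.360
Arc 4: start y=0.000, vy=10.360 → t=2.112, apex=5.470, x_land=131.764, impact vy=-10.360
  bounce: vy ← 0.75·10.360 = 7.770
Arc 5: start y=0.000, vy=7.770 → t=1.584, apex=3.077, x_land=147.731, impact vy=-7.770
  bounce: vy ← 0.75·7.770 = 5.827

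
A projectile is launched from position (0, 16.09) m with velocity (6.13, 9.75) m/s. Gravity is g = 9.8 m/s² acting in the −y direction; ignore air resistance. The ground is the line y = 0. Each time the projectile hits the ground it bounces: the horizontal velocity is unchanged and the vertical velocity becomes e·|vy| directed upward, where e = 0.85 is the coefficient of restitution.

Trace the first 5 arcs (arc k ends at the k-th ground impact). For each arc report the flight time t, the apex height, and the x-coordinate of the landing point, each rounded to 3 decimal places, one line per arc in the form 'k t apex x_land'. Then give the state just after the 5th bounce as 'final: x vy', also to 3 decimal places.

Arc 1: start y=16.090, vy=9.750 → t=3.062, apex=20.940, x_land=18.771, impact vy=-20.259
  bounce: vy ← 0.85·20.259 = 17.220
Arc 2: start y=0.000, vy=17.220 → t=3.514, apex=15.129, x_land=40.314, impact vy=-17.220
  bounce: vy ← 0.85·17.220 = 14.637
Arc 3: start y=0.000, vy=14.637 → t=2.987, apex=10.931, x_land=58.625, impact vy=-14.637
  bounce: vy ← 0.85·14.637 = 12.442
Arc 4: start y=0.000, vy=12.442 → t=2.539, apex=7.898, x_land=74.190, impact vy=-12.442
  bounce: vy ← 0.85·12.442 = 10.575
Arc 5: start y=0.000, vy=10.575 → t=2.158, apex=5.706, x_land=87.420, impact vy=-10.575
  bounce: vy ← 0.85·10.575 = 8.989

1 3.062 20.940 18.771
2 3.514 15.129 40.314
3 2.987 10.931 58.625
4 2.539 7.898 74.190
5 2.158 5.706 87.420
final: 87.420 8.989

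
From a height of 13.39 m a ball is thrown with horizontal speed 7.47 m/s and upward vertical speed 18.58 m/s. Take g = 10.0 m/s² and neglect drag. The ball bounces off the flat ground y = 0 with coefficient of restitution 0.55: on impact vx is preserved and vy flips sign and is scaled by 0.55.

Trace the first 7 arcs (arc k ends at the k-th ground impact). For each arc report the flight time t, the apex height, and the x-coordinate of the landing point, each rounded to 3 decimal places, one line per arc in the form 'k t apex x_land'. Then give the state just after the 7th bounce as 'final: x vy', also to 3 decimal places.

1 4.334 30.651 32.374
2 2.724 9.272 52.719
3 1.498 2.805 63.909
4 0.824 0.848 70.063
5 0.453 0.257 73.448
6 0.249 0.078 75.309
7 0.137 0.023 76.333
final: 76.333 0.377

Arc 1: start y=13.390, vy=18.580 → t=4.334, apex=30.651, x_land=32.374, impact vy=-24.759
  bounce: vy ← 0.55·24.759 = 13.618
Arc 2: start y=0.000, vy=13.618 → t=2.724, apex=9.272, x_land=52.719, impact vy=-13.618
  bounce: vy ← 0.55·13.618 = 7.490
Arc 3: start y=0.000, vy=7.490 → t=1.498, apex=2.805, x_land=63.909, impact vy=-7.490
  bounce: vy ← 0.55·7.490 = 4.119
Arc 4: start y=0.000, vy=4.119 → t=0.824, apex=0.848, x_land=70.063, impact vy=-4.119
  bounce: vy ← 0.55·4.119 = 2.266
Arc 5: start y=0.000, vy=2.266 → t=0.453, apex=0.257, x_land=73.448, impact vy=-2.266
  bounce: vy ← 0.55·2.266 = 1.246
Arc 6: start y=0.000, vy=1.246 → t=0.249, apex=0.078, x_land=75.309, impact vy=-1.246
  bounce: vy ← 0.55·1.246 = 0.685
Arc 7: start y=0.000, vy=0.685 → t=0.137, apex=0.023, x_land=76.333, impact vy=-0.685
  bounce: vy ← 0.55·0.685 = 0.377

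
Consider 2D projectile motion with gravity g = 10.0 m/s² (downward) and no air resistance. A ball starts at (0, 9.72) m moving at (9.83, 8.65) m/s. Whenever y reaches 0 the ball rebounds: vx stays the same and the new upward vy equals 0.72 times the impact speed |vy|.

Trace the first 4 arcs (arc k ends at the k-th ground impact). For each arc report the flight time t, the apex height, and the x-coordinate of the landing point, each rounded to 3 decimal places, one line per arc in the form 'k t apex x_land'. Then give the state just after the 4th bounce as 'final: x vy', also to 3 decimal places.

1 2.506 13.461 24.632
2 2.363 6.978 47.858
3 1.701 3.618 64.580
4 1.225 1.875 76.621
final: 76.621 4.409

Arc 1: start y=9.720, vy=8.650 → t=2.506, apex=13.461, x_land=24.632, impact vy=-16.408
  bounce: vy ← 0.72·16.408 = 11.814
Arc 2: start y=0.000, vy=11.814 → t=2.363, apex=6.978, x_land=47.858, impact vy=-11.814
  bounce: vy ← 0.72·11.814 = 8.506
Arc 3: start y=0.000, vy=8.506 → t=1.701, apex=3.618, x_land=64.580, impact vy=-8.506
  bounce: vy ← 0.72·8.506 = 6.124
Arc 4: start y=0.000, vy=6.124 → t=1.225, apex=1.875, x_land=76.621, impact vy=-6.124
  bounce: vy ← 0.72·6.124 = 4.409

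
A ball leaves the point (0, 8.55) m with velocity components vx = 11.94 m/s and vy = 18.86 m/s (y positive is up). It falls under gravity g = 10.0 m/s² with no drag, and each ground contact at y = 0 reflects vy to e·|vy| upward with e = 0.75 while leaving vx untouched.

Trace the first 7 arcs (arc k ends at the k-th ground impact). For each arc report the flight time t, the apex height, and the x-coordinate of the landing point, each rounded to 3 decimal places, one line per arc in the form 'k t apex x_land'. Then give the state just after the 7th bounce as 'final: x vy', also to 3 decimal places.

1 4.181 26.335 49.921
2 3.442 14.813 91.024
3 2.582 8.333 121.852
4 1.936 4.687 144.973
5 1.452 2.636 162.313
6 1.089 1.483 175.318
7 0.817 0.834 185.072
final: 185.072 3.063

Arc 1: start y=8.550, vy=18.860 → t=4.181, apex=26.335, x_land=49.921, impact vy=-22.950
  bounce: vy ← 0.75·22.950 = 17.212
Arc 2: start y=0.000, vy=17.212 → t=3.442, apex=14.813, x_land=91.024, impact vy=-17.212
  bounce: vy ← 0.75·17.212 = 12.909
Arc 3: start y=0.000, vy=12.909 → t=2.582, apex=8.333, x_land=121.852, impact vy=-12.909
  bounce: vy ← 0.75·12.909 = 9.682
Arc 4: start y=0.000, vy=9.682 → t=1.936, apex=4.687, x_land=144.973, impact vy=-9.682
  bounce: vy ← 0.75·9.682 = 7.262
Arc 5: start y=0.000, vy=7.262 → t=1.452, apex=2.636, x_land=162.313, impact vy=-7.262
  bounce: vy ← 0.75·7.262 = 5.446
Arc 6: start y=0.000, vy=5.446 → t=1.089, apex=1.483, x_land=175.318, impact vy=-5.446
  bounce: vy ← 0.75·5.446 = 4.085
Arc 7: start y=0.000, vy=4.085 → t=0.817, apex=0.834, x_land=185.072, impact vy=-4.085
  bounce: vy ← 0.75·4.085 = 3.063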